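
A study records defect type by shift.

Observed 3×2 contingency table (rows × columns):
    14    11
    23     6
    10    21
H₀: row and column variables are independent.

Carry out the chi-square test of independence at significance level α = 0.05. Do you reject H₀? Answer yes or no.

reject H₀: yes

Row totals [25, 29, 31], col totals [47, 38], n=85
χ² = (14−13.82)²/13.82 + (11−11.18)²/11.18 + (23−16.04)²/16.04 + (6−12.96)²/12.96 + (10−17.14)²/17.14 + (21−13.86)²/13.86 = 13.4263
df = 2
p-value (upper-tail) = 0.00121
At α=0.05: p < α → reject H₀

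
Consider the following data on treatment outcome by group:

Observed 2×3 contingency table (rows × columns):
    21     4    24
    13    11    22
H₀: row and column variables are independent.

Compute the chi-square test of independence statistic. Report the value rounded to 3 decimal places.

Row totals [49, 46], col totals [34, 15, 46], n=95
χ² = (21−17.54)²/17.54 + (4−7.74)²/7.74 + (24−23.73)²/23.73 + (13−16.46)²/16.46 + (11−7.26)²/7.26 + (22−22.27)²/22.27 = 5.1464
df = 2

test statistic = 5.146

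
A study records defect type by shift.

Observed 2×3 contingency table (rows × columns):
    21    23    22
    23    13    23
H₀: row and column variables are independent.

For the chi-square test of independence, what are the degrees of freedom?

df = (r−1)(c−1) = (2−1)·(3−1) = 2

degrees of freedom = 2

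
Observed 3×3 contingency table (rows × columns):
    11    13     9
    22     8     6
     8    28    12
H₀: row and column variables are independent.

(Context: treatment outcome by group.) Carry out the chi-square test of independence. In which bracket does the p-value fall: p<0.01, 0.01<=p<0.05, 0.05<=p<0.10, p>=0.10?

Row totals [33, 36, 48], col totals [41, 49, 27], n=117
χ² = (11−11.56)²/11.56 + (13−13.82)²/13.82 + (9−7.62)²/7.62 + (22−12.62)²/12.62 + (8−15.08)²/15.08 + (6−8.31)²/8.31 + (8−16.82)²/16.82 + (28−20.10)²/20.10 + (12−11.08)²/11.08 = 19.0769
df = 4
p-value (upper-tail) = 0.00076
→ bracket: p<0.01

p-value bracket: p<0.01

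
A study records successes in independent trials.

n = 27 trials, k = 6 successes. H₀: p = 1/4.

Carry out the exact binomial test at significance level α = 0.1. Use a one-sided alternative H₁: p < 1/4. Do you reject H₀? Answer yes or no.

Exact binomial: n=27, k=6, p₀=1/4=0.2500
P(X≤6) from Σ C(n,i)·p₀^i·(1−p₀)^(n−i)
p-value (one-sided, H₁ less) = 0.47083
At α=0.1: p ≥ α → fail to reject H₀

reject H₀: no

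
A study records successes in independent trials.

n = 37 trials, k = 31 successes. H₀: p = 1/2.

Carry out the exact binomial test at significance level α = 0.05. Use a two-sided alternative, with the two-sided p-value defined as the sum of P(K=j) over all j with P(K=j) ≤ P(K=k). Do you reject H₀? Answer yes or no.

Exact binomial: n=37, k=31, p₀=1/2=0.5000
P(X=j) = C(n,j)·p₀^j·(1−p₀)^(n−j); p = Σ P(X=j) over j with P(X=j) ≤ P(X=31)
p-value (two-sided) = 0.00004
At α=0.05: p < α → reject H₀

reject H₀: yes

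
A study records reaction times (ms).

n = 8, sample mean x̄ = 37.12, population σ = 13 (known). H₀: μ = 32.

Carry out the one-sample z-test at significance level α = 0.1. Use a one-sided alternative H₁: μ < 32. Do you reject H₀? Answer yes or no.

SE = σ/√n = 13/√8 = 4.5962
z = (x̄−μ₀)/SE = (37.12−32)/4.5962 = 1.1140
p-value (one-sided, H₁ less) = 0.86735
At α=0.1: p ≥ α → fail to reject H₀

reject H₀: no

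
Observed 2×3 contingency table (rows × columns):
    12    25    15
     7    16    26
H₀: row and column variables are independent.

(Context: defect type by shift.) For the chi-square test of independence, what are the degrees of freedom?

df = (r−1)(c−1) = (2−1)·(3−1) = 2

degrees of freedom = 2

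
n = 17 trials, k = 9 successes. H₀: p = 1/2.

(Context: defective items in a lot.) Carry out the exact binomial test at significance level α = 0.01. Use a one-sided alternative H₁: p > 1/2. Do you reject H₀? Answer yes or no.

reject H₀: no

Exact binomial: n=17, k=9, p₀=1/2=0.5000
P(X≥9) from Σ C(n,i)·p₀^i·(1−p₀)^(n−i)
p-value (one-sided, H₁ greater) = 0.50000
At α=0.01: p ≥ α → fail to reject H₀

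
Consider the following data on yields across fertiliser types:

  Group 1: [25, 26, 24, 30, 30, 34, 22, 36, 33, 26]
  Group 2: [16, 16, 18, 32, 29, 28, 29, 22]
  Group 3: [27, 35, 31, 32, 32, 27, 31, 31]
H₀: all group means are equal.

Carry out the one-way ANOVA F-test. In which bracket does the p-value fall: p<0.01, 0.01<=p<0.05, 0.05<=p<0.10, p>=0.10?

Group means [28.60, 23.75, 30.75], grand mean 27.769
SSB = Σnᵢ(x̄ᵢ−x̄)² = 207.215; SSW = ΣΣ(x−x̄ᵢ)² = 545.400
MSB = 207.215/2 = 103.6077; MSW = 545.400/23 = 23.7130
F = MSB/MSW = 4.3692
df = (2, 23)
p-value (upper-tail) = 0.02464
→ bracket: 0.01<=p<0.05

p-value bracket: 0.01<=p<0.05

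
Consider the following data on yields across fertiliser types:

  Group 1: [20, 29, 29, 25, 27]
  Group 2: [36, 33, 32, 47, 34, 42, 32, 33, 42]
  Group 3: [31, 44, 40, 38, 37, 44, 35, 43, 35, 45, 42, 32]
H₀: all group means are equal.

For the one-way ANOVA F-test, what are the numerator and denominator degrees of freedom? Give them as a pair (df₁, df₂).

k = 3 groups, N = 26 total
df = (k−1, N−k) = (3−1, 26−3) = (2, 23)

degrees of freedom = [2, 23]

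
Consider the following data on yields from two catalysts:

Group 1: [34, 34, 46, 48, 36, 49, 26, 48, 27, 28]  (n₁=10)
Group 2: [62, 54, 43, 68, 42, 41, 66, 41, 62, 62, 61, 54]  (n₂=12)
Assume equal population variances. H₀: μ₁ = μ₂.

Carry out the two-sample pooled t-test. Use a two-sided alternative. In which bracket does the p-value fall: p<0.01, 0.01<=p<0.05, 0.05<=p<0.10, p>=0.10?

x̄₁=37.600, s₁=9.336, n₁=10
x̄₂=54.667, s₂=10.351, n₂=12
s_p² = [9·9.336² + 11·10.351²]/20 = 98.1533
SE = √(s_p²·(1/10+1/12)) = 4.2420
t = (37.600−54.667)/4.2420 = -4.0232
df = 20
p-value (two-sided) = 0.00067
→ bracket: p<0.01

p-value bracket: p<0.01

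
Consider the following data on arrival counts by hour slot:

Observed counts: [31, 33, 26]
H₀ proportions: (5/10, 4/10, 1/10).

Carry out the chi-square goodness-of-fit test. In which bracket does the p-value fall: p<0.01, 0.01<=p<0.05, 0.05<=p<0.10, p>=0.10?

n = 90; E_i = n·p_i = [45.00, 36.00, 9.00]
χ² = (31−45.00)²/45.00 + (33−36.00)²/36.00 + (26−9.00)²/9.00 = 36.7167
df = 2
p-value (upper-tail) = 0.00000
→ bracket: p<0.01

p-value bracket: p<0.01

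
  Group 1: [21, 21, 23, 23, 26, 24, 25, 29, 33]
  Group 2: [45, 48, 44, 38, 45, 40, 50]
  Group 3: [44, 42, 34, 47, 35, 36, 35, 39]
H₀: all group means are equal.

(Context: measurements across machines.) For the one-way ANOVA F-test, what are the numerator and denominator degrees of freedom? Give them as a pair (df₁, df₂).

k = 3 groups, N = 24 total
df = (k−1, N−k) = (3−1, 24−3) = (2, 21)

degrees of freedom = [2, 21]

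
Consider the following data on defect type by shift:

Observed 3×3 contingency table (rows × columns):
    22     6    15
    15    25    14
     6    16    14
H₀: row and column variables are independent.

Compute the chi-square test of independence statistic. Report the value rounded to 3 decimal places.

Row totals [43, 54, 36], col totals [43, 47, 43], n=133
χ² = (22−13.90)²/13.90 + (6−15.20)²/15.20 + (15−13.90)²/13.90 + (15−17.46)²/17.46 + (25−19.08)²/19.08 + (14−17.46)²/17.46 + (6−11.64)²/11.64 + (16−12.72)²/12.72 + (14−11.64)²/11.64 = 17.2901
df = 4

test statistic = 17.290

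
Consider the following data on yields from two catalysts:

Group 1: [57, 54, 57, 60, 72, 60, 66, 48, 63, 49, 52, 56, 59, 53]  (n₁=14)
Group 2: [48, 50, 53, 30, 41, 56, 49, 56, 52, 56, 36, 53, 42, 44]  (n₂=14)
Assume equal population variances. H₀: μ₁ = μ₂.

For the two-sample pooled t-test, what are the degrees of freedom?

df = n₁ + n₂ − 2 = 14 + 14 − 2 = 26

degrees of freedom = 26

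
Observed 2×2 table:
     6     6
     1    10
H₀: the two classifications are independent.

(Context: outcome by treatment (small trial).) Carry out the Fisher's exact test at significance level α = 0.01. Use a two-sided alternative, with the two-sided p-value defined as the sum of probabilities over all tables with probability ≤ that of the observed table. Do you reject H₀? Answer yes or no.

Margins: r₁=12, r₂=11, c₁=7, c₂=16, n=23
p_obs = C(12,6)·C(11,1)/C(23,7); sum pmf over tables with pmf ≤ p_obs
p-value (two-sided) = 0.06865
At α=0.01: p ≥ α → fail to reject H₀

reject H₀: no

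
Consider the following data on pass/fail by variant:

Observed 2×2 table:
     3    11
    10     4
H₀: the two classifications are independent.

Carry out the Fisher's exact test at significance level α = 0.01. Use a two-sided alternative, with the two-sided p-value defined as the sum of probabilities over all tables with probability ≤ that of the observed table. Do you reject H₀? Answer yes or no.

Margins: r₁=14, r₂=14, c₁=13, c₂=15, n=28
p_obs = C(14,3)·C(14,10)/C(28,13); sum pmf over tables with pmf ≤ p_obs
p-value (two-sided) = 0.02130
At α=0.01: p ≥ α → fail to reject H₀

reject H₀: no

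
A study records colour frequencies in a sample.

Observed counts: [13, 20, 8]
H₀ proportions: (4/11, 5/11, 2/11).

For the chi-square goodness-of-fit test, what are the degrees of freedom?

degrees of freedom = 2

df = k − 1 = 3 − 1 = 2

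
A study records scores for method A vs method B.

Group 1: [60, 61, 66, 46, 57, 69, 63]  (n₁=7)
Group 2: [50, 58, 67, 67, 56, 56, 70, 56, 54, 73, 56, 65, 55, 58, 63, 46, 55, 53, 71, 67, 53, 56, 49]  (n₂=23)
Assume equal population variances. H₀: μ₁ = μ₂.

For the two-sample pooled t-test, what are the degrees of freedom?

degrees of freedom = 28

df = n₁ + n₂ − 2 = 7 + 23 − 2 = 28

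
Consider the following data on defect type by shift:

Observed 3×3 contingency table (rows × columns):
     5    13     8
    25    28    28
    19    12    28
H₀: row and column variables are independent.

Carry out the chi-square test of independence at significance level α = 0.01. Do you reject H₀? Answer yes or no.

Row totals [26, 81, 59], col totals [49, 53, 64], n=166
χ² = (5−7.67)²/7.67 + (13−8.30)²/8.30 + (8−10.02)²/10.02 + (25−23.91)²/23.91 + (28−25.86)²/25.86 + (28−31.23)²/31.23 + (19−17.42)²/17.42 + (12−18.84)²/18.84 + (28−22.75)²/22.75 = 8.3999
df = 4
p-value (upper-tail) = 0.07798
At α=0.01: p ≥ α → fail to reject H₀

reject H₀: no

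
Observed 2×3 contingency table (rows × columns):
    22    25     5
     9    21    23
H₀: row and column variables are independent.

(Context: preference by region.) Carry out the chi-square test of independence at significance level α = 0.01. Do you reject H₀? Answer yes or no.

Row totals [52, 53], col totals [31, 46, 28], n=105
χ² = (22−15.35)²/15.35 + (25−22.78)²/22.78 + (5−13.87)²/13.87 + (9−15.65)²/15.65 + (21−23.22)²/23.22 + (23−14.13)²/14.13 = 17.3629
df = 2
p-value (upper-tail) = 0.00017
At α=0.01: p < α → reject H₀

reject H₀: yes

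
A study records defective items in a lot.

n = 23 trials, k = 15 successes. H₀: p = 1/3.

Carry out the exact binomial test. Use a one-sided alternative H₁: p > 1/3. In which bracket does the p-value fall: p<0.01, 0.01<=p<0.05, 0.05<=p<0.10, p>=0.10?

p-value bracket: p<0.01

Exact binomial: n=23, k=15, p₀=1/3=0.3333
P(X≥15) from Σ C(n,i)·p₀^i·(1−p₀)^(n−i)
p-value (one-sided, H₁ greater) = 0.00175
→ bracket: p<0.01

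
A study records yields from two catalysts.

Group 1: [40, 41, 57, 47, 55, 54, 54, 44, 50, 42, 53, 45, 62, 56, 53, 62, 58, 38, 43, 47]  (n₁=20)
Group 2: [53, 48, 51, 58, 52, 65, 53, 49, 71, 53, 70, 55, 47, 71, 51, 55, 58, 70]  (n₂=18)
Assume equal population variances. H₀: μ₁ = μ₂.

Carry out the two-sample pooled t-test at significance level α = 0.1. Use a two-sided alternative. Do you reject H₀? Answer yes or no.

x̄₁=50.050, s₁=7.359, n₁=20
x̄₂=57.222, s₂=8.378, n₂=18
s_p² = [19·7.359² + 17·8.378²]/36 = 61.7239
SE = √(s_p²·(1/20+1/18)) = 2.5525
t = (50.050−57.222)/2.5525 = -2.8099
df = 36
p-value (two-sided) = 0.00796
At α=0.1: p < α → reject H₀

reject H₀: yes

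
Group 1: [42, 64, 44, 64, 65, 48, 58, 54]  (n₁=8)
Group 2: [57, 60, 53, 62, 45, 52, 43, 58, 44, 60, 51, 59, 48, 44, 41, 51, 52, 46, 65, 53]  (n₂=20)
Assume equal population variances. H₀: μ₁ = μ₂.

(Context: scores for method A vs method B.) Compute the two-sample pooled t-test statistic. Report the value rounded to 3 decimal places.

test statistic = 0.828

x̄₁=54.875, s₁=9.342, n₁=8
x̄₂=52.200, s₂=7.038, n₂=20
s_p² = [7·9.342² + 19·7.038²]/26 = 59.6952
SE = √(s_p²·(1/8+1/20)) = 3.2321
t = (54.875−52.200)/3.2321 = 0.8276
df = 26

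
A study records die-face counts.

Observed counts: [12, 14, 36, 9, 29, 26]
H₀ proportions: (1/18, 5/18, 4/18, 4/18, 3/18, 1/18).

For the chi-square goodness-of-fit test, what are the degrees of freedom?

degrees of freedom = 5

df = k − 1 = 6 − 1 = 5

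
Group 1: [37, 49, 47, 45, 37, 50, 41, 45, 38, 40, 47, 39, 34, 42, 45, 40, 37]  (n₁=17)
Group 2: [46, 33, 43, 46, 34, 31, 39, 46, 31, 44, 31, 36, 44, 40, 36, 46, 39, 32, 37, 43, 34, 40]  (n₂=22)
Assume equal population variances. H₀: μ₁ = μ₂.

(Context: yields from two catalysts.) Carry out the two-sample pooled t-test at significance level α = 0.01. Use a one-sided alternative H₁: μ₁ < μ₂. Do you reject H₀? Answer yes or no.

x̄₁=41.941, s₁=4.763, n₁=17
x̄₂=38.682, s₂=5.463, n₂=22
s_p² = [16·4.763² + 21·5.463²]/37 = 26.7490
SE = √(s_p²·(1/17+1/22)) = 1.6701
t = (41.941−38.682)/1.6701 = 1.9516
df = 37
p-value (one-sided, H₁ less) = 0.97070
At α=0.01: p ≥ α → fail to reject H₀

reject H₀: no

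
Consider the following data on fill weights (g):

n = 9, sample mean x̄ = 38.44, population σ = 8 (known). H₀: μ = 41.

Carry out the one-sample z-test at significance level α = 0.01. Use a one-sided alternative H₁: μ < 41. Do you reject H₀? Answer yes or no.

SE = σ/√n = 8/√9 = 2.6667
z = (x̄−μ₀)/SE = (38.44−41)/2.6667 = -0.9600
p-value (one-sided, H₁ less) = 0.16853
At α=0.01: p ≥ α → fail to reject H₀

reject H₀: no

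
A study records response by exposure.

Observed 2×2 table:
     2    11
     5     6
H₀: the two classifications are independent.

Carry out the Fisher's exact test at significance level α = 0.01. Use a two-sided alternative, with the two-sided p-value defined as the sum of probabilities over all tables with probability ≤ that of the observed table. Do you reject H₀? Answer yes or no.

reject H₀: no

Margins: r₁=13, r₂=11, c₁=7, c₂=17, n=24
p_obs = C(13,2)·C(11,5)/C(24,7); sum pmf over tables with pmf ≤ p_obs
p-value (two-sided) = 0.18192
At α=0.01: p ≥ α → fail to reject H₀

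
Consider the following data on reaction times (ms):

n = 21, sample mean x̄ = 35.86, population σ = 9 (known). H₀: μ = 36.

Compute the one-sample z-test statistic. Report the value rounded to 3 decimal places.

SE = σ/√n = 9/√21 = 1.9640
z = (x̄−μ₀)/SE = (35.86−36)/1.9640 = -0.0713

test statistic = -0.071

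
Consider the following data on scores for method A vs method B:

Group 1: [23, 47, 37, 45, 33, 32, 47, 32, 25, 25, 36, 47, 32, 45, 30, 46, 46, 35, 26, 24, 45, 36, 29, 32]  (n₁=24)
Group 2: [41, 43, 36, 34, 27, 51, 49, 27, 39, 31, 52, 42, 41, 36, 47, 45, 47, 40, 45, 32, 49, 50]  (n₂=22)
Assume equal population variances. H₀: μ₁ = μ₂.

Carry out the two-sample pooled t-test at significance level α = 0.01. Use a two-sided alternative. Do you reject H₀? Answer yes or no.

reject H₀: no

x̄₁=35.625, s₁=8.386, n₁=24
x̄₂=41.091, s₂=7.609, n₂=22
s_p² = [23·8.386² + 21·7.609²]/44 = 64.3964
SE = √(s_p²·(1/24+1/22)) = 2.3686
t = (35.625−41.091)/2.3686 = -2.3076
df = 44
p-value (two-sided) = 0.02578
At α=0.01: p ≥ α → fail to reject H₀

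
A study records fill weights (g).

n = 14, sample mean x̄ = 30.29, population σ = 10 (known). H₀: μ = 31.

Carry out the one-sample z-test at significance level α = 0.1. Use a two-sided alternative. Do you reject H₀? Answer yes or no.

SE = σ/√n = 10/√14 = 2.6726
z = (x̄−μ₀)/SE = (30.29−31)/2.6726 = -0.2657
p-value (two-sided) = 0.79050
At α=0.1: p ≥ α → fail to reject H₀

reject H₀: no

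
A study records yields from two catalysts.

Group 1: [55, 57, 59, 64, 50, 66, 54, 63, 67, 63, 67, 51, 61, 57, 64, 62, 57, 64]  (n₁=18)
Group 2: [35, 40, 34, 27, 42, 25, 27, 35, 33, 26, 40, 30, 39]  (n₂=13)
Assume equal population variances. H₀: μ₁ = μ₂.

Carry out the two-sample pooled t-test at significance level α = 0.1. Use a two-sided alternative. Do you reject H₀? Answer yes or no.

x̄₁=60.056, s₁=5.286, n₁=18
x̄₂=33.308, s₂=5.893, n₂=13
s_p² = [17·5.286² + 12·5.893²]/29 = 30.7487
SE = √(s_p²·(1/18+1/13)) = 2.0183
t = (60.056−33.308)/2.0183 = 13.2526
df = 29
p-value (two-sided) = 0.00000
At α=0.1: p < α → reject H₀

reject H₀: yes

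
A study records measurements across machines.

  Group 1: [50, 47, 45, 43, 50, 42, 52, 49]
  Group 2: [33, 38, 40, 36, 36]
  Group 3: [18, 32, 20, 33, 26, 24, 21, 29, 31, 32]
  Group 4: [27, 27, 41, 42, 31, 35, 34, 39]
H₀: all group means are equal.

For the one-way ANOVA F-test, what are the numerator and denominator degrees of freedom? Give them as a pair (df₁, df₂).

degrees of freedom = [3, 27]

k = 4 groups, N = 31 total
df = (k−1, N−k) = (4−1, 31−4) = (3, 27)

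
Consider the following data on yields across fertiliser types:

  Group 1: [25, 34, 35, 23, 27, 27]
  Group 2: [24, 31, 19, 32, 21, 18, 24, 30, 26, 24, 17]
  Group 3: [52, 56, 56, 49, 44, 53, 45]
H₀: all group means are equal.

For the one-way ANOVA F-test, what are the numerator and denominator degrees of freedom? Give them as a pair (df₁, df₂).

k = 3 groups, N = 24 total
df = (k−1, N−k) = (3−1, 24−3) = (2, 21)

degrees of freedom = [2, 21]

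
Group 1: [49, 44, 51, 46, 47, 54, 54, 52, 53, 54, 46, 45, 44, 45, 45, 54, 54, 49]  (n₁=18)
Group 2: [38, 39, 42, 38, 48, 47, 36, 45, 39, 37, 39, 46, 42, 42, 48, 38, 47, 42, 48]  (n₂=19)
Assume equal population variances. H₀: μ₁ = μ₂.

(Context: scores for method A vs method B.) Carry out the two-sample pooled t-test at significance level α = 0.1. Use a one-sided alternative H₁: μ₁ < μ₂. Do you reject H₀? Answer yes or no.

x̄₁=49.222, s₁=4.008, n₁=18
x̄₂=42.158, s₂=4.207, n₂=19
s_p² = [17·4.008² + 18·4.207²]/35 = 16.9039
SE = √(s_p²·(1/18+1/19)) = 1.3523
t = (49.222−42.158)/1.3523 = 5.2238
df = 35
p-value (one-sided, H₁ less) = 1.00000
At α=0.1: p ≥ α → fail to reject H₀

reject H₀: no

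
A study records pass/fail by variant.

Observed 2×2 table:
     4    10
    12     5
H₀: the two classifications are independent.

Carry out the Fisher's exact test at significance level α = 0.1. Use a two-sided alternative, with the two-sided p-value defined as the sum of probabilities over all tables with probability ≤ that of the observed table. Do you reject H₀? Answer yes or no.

Margins: r₁=14, r₂=17, c₁=16, c₂=15, n=31
p_obs = C(14,4)·C(17,12)/C(31,16); sum pmf over tables with pmf ≤ p_obs
p-value (two-sided) = 0.03195
At α=0.1: p < α → reject H₀

reject H₀: yes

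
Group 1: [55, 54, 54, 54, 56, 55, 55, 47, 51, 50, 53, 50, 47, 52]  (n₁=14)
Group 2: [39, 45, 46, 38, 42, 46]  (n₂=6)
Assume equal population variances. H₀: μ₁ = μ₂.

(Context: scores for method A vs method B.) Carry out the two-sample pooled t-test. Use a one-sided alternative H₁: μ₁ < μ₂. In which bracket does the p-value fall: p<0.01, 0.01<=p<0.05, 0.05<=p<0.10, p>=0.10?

x̄₁=52.357, s₁=2.951, n₁=14
x̄₂=42.667, s₂=3.559, n₂=6
s_p² = [13·2.951² + 5·3.559²]/18 = 9.8082
SE = √(s_p²·(1/14+1/6)) = 1.5282
t = (52.357−42.667)/1.5282 = 6.3413
df = 18
p-value (one-sided, H₁ less) = 1.00000
→ bracket: p>=0.10

p-value bracket: p>=0.10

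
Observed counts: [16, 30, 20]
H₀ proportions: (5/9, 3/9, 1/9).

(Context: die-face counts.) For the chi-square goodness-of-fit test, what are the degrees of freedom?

df = k − 1 = 3 − 1 = 2

degrees of freedom = 2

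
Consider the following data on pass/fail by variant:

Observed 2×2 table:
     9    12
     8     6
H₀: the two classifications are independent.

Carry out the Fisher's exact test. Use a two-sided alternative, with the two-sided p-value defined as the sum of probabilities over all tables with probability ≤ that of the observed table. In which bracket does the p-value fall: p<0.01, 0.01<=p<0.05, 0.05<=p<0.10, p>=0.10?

p-value bracket: p>=0.10

Margins: r₁=21, r₂=14, c₁=17, c₂=18, n=35
p_obs = C(21,9)·C(14,8)/C(35,17); sum pmf over tables with pmf ≤ p_obs
p-value (two-sided) = 0.49979
→ bracket: p>=0.10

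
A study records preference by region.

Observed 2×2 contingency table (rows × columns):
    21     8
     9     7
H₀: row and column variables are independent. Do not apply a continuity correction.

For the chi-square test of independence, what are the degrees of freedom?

df = (r−1)(c−1) = (2−1)·(2−1) = 1

degrees of freedom = 1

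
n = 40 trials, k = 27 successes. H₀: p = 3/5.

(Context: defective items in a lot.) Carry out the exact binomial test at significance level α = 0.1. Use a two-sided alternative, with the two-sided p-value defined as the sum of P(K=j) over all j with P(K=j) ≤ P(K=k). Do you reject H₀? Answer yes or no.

reject H₀: no

Exact binomial: n=40, k=27, p₀=3/5=0.6000
P(X=j) = C(n,j)·p₀^j·(1−p₀)^(n−j); p = Σ P(X=j) over j with P(X=j) ≤ P(X=27)
p-value (two-sided) = 0.42009
At α=0.1: p ≥ α → fail to reject H₀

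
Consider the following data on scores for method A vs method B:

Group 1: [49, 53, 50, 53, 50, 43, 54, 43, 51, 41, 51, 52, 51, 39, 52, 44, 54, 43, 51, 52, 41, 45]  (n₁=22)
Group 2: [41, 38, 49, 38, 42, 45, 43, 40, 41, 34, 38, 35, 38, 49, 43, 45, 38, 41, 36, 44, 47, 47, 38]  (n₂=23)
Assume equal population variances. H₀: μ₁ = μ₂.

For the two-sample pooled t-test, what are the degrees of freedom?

df = n₁ + n₂ − 2 = 22 + 23 − 2 = 43

degrees of freedom = 43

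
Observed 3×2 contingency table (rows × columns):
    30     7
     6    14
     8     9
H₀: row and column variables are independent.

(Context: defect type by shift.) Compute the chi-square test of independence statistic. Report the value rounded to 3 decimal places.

Row totals [37, 20, 17], col totals [44, 30], n=74
χ² = (30−22.00)²/22.00 + (7−15.00)²/15.00 + (6−11.89)²/11.89 + (14−8.11)²/8.11 + (8−10.11)²/10.11 + (9−6.89)²/6.89 = 15.4609
df = 2

test statistic = 15.461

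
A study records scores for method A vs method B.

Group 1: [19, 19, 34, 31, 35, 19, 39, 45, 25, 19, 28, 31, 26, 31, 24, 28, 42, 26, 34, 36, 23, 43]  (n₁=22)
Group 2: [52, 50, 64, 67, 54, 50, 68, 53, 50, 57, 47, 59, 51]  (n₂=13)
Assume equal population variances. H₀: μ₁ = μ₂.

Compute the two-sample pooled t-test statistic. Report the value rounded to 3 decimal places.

test statistic = -9.602

x̄₁=29.864, s₁=8.014, n₁=22
x̄₂=55.538, s₂=6.948, n₂=13
s_p² = [21·8.014² + 12·6.948²]/33 = 58.4188
SE = √(s_p²·(1/22+1/13)) = 2.6738
t = (29.864−55.538)/2.6738 = -9.6024
df = 33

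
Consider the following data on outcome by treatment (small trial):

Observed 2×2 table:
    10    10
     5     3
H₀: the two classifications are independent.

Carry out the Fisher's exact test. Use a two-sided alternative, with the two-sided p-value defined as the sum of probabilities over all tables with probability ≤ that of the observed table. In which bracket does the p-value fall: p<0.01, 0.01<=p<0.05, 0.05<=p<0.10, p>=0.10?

Margins: r₁=20, r₂=8, c₁=15, c₂=13, n=28
p_obs = C(20,10)·C(8,5)/C(28,15); sum pmf over tables with pmf ≤ p_obs
p-value (two-sided) = 0.68599
→ bracket: p>=0.10

p-value bracket: p>=0.10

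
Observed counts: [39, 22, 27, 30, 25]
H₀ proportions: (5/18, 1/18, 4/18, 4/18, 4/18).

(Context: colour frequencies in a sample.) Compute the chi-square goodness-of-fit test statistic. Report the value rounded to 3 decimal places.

n = 143; E_i = n·p_i = [39.72, 7.94, 31.78, 31.78, 31.78]
χ² = (39−39.72)²/39.72 + (22−7.94)²/7.94 + (27−31.78)²/31.78 + (30−31.78)²/31.78 + (25−31.78)²/31.78 = 27.1441
df = 4

test statistic = 27.144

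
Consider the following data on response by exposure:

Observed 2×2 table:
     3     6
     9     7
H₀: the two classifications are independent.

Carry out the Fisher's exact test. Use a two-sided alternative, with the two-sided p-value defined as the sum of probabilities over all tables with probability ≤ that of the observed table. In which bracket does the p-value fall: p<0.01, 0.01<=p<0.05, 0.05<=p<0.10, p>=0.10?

p-value bracket: p>=0.10

Margins: r₁=9, r₂=16, c₁=12, c₂=13, n=25
p_obs = C(9,3)·C(16,9)/C(25,12); sum pmf over tables with pmf ≤ p_obs
p-value (two-sided) = 0.41098
→ bracket: p>=0.10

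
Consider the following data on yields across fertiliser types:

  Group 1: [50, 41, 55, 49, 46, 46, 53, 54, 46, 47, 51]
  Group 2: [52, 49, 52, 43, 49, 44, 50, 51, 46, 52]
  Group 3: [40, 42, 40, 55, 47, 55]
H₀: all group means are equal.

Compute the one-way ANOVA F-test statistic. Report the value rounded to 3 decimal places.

Group means [48.91, 48.80, 46.50], grand mean 48.333
SSB = Σnᵢ(x̄ᵢ−x̄)² = 25.991; SSW = ΣΣ(x−x̄ᵢ)² = 528.009
MSB = 25.991/2 = 12.9955; MSW = 528.009/24 = 22.0004
F = MSB/MSW = 0.5907
df = (2, 24)

test statistic = 0.591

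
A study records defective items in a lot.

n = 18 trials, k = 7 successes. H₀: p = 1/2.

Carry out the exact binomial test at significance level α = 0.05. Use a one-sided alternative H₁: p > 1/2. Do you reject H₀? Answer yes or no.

Exact binomial: n=18, k=7, p₀=1/2=0.5000
P(X≥7) from Σ C(n,i)·p₀^i·(1−p₀)^(n−i)
p-value (one-sided, H₁ greater) = 0.88106
At α=0.05: p ≥ α → fail to reject H₀

reject H₀: no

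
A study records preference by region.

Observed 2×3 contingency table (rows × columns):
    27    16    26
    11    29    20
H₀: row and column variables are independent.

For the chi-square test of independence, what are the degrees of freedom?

degrees of freedom = 2

df = (r−1)(c−1) = (2−1)·(3−1) = 2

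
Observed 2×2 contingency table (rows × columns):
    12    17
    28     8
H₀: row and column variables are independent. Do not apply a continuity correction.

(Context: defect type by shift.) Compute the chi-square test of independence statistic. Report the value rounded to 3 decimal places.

test statistic = 8.990

Row totals [29, 36], col totals [40, 25], n=65
χ² = (12−17.85)²/17.85 + (17−11.15)²/11.15 + (28−22.15)²/22.15 + (8−13.85)²/13.85 = 8.9904
df = 1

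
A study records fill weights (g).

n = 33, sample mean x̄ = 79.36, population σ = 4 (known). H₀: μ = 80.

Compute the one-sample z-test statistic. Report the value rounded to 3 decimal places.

SE = σ/√n = 4/√33 = 0.6963
z = (x̄−μ₀)/SE = (79.36−80)/0.6963 = -0.9191

test statistic = -0.919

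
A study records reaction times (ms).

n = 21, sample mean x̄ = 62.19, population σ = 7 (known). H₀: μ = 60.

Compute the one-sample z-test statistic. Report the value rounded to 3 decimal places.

SE = σ/√n = 7/√21 = 1.5275
z = (x̄−μ₀)/SE = (62.19−60)/1.5275 = 1.4337

test statistic = 1.434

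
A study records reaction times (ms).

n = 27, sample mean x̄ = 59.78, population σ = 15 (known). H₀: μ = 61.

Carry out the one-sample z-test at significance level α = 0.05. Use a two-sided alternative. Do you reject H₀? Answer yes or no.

reject H₀: no

SE = σ/√n = 15/√27 = 2.8868
z = (x̄−μ₀)/SE = (59.78−61)/2.8868 = -0.4226
p-value (two-sided) = 0.67257
At α=0.05: p ≥ α → fail to reject H₀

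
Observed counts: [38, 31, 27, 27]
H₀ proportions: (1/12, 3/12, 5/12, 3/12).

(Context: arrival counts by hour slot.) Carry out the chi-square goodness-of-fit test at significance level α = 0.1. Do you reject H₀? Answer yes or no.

n = 123; E_i = n·p_i = [10.25, 30.75, 51.25, 30.75]
χ² = (38−10.25)²/10.25 + (31−30.75)²/30.75 + (27−51.25)²/51.25 + (27−30.75)²/30.75 = 87.0618
df = 3
p-value (upper-tail) = 0.00000
At α=0.1: p < α → reject H₀

reject H₀: yes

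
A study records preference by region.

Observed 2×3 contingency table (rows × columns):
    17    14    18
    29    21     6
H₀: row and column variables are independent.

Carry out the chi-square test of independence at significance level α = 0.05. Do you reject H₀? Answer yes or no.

reject H₀: yes

Row totals [49, 56], col totals [46, 35, 24], n=105
χ² = (17−21.47)²/21.47 + (14−16.33)²/16.33 + (18−11.20)²/11.20 + (29−24.53)²/24.53 + (21−18.67)²/18.67 + (6−12.80)²/12.80 = 10.1087
df = 2
p-value (upper-tail) = 0.00638
At α=0.05: p < α → reject H₀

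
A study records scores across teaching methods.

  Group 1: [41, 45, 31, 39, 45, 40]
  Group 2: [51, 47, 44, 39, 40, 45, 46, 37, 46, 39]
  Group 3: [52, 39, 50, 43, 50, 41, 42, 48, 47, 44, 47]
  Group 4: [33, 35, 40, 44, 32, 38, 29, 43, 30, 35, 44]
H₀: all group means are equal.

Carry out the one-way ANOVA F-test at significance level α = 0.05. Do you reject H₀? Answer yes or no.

reject H₀: yes

Group means [40.17, 43.40, 45.73, 36.64], grand mean 41.605
SSB = Σnᵢ(x̄ᵢ−x̄)² = 503.118; SSW = ΣΣ(x−x̄ᵢ)² = 791.961
MSB = 503.118/3 = 167.7061; MSW = 791.961/34 = 23.2930
F = MSB/MSW = 7.1999
df = (3, 34)
p-value (upper-tail) = 0.00072
At α=0.05: p < α → reject H₀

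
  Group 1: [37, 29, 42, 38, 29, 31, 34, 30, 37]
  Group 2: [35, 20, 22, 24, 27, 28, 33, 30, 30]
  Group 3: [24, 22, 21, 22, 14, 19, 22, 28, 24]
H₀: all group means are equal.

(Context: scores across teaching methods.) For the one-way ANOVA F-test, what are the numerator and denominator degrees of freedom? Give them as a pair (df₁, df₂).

degrees of freedom = [2, 24]

k = 3 groups, N = 27 total
df = (k−1, N−k) = (3−1, 27−3) = (2, 24)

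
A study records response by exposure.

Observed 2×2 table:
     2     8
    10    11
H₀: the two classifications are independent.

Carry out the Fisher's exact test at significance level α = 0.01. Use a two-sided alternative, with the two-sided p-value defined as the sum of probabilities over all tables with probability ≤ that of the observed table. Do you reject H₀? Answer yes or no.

Margins: r₁=10, r₂=21, c₁=12, c₂=19, n=31
p_obs = C(10,2)·C(21,10)/C(31,12); sum pmf over tables with pmf ≤ p_obs
p-value (two-sided) = 0.23961
At α=0.01: p ≥ α → fail to reject H₀

reject H₀: no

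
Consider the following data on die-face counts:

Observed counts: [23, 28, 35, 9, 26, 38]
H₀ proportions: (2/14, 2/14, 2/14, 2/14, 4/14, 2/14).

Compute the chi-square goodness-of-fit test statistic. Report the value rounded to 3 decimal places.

n = 159; E_i = n·p_i = [22.71, 22.71, 22.71, 22.71, 45.43, 22.71]
χ² = (23−22.71)²/22.71 + (28−22.71)²/22.71 + (35−22.71)²/22.71 + (9−22.71)²/22.71 + (26−45.43)²/45.43 + (38−22.71)²/22.71 = 34.7547
df = 5

test statistic = 34.755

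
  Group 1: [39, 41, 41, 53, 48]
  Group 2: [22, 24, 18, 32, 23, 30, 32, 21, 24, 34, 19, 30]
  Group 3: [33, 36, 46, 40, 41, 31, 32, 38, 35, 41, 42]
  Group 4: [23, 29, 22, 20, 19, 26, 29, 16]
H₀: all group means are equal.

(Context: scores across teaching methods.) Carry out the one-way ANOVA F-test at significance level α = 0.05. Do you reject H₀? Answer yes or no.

reject H₀: yes

Group means [44.40, 25.75, 37.73, 23.00], grand mean 31.389
SSB = Σnᵢ(x̄ᵢ−x̄)² = 2232.924; SSW = ΣΣ(x−x̄ᵢ)² = 857.632
MSB = 2232.924/3 = 744.3079; MSW = 857.632/32 = 26.8010
F = MSB/MSW = 27.7717
df = (3, 32)
p-value (upper-tail) = 0.00000
At α=0.05: p < α → reject H₀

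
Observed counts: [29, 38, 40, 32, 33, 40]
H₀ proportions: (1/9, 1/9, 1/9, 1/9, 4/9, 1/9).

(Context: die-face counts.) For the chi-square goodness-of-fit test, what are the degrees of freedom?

degrees of freedom = 5

df = k − 1 = 6 − 1 = 5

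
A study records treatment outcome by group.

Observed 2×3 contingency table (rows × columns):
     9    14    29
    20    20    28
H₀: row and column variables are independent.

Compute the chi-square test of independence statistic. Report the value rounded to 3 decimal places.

test statistic = 3.172

Row totals [52, 68], col totals [29, 34, 57], n=120
χ² = (9−12.57)²/12.57 + (14−14.73)²/14.73 + (29−24.70)²/24.70 + (20−16.43)²/16.43 + (20−19.27)²/19.27 + (28−32.30)²/32.30 = 3.1718
df = 2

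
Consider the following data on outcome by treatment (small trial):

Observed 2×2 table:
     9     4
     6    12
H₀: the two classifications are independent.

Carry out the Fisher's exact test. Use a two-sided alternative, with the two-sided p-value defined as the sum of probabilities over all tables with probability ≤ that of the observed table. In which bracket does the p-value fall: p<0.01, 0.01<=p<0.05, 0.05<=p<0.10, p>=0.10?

p-value bracket: 0.05<=p<0.10

Margins: r₁=13, r₂=18, c₁=15, c₂=16, n=31
p_obs = C(13,9)·C(18,6)/C(31,15); sum pmf over tables with pmf ≤ p_obs
p-value (two-sided) = 0.07317
→ bracket: 0.05<=p<0.10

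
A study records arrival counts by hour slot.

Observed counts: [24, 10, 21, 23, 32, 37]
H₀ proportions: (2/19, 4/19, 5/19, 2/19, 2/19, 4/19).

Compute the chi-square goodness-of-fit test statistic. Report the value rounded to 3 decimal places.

test statistic = 49.456

n = 147; E_i = n·p_i = [15.47, 30.95, 38.68, 15.47, 15.47, 30.95]
χ² = (24−15.47)²/15.47 + (10−30.95)²/30.95 + (21−38.68)²/38.68 + (23−15.47)²/15.47 + (32−15.47)²/15.47 + (37−30.95)²/30.95 = 49.4561
df = 5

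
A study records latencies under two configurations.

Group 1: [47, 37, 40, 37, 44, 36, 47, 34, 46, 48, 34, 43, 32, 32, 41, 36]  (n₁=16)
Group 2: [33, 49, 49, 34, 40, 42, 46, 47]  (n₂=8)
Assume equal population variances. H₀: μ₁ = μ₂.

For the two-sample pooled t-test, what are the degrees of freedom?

df = n₁ + n₂ − 2 = 16 + 8 − 2 = 22

degrees of freedom = 22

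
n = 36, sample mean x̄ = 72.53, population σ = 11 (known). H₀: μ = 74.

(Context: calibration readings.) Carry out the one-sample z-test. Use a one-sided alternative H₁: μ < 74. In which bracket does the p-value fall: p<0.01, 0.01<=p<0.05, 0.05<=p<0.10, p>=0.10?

p-value bracket: p>=0.10

SE = σ/√n = 11/√36 = 1.8333
z = (x̄−μ₀)/SE = (72.53−74)/1.8333 = -0.8018
p-value (one-sided, H₁ less) = 0.21133
→ bracket: p>=0.10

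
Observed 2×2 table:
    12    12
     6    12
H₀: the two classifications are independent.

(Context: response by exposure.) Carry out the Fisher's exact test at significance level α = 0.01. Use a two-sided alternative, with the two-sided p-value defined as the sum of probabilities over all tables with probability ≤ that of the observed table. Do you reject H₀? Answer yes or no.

Margins: r₁=24, r₂=18, c₁=18, c₂=24, n=42
p_obs = C(24,12)·C(18,6)/C(42,18); sum pmf over tables with pmf ≤ p_obs
p-value (two-sided) = 0.35304
At α=0.01: p ≥ α → fail to reject H₀

reject H₀: no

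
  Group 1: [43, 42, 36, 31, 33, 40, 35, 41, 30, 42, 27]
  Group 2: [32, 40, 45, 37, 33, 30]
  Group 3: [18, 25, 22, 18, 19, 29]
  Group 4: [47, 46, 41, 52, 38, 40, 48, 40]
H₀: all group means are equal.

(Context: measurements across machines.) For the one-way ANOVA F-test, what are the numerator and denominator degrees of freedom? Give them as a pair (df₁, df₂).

degrees of freedom = [3, 27]

k = 4 groups, N = 31 total
df = (k−1, N−k) = (4−1, 31−4) = (3, 27)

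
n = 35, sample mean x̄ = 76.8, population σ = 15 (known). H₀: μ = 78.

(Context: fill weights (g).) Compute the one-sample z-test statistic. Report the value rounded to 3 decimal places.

SE = σ/√n = 15/√35 = 2.5355
z = (x̄−μ₀)/SE = (76.8−78)/2.5355 = -0.4733

test statistic = -0.473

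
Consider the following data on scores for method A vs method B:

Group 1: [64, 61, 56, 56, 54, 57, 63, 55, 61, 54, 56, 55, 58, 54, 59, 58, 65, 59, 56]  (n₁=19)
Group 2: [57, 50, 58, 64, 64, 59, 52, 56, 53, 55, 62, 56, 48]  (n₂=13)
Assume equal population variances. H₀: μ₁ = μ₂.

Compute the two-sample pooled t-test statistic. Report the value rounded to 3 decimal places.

test statistic = 0.997

x̄₁=57.947, s₁=3.440, n₁=19
x̄₂=56.462, s₂=5.010, n₂=13
s_p² = [18·3.440² + 12·5.010²]/30 = 17.1393
SE = √(s_p²·(1/19+1/13)) = 1.4901
t = (57.947−56.462)/1.4901 = 0.9971
df = 30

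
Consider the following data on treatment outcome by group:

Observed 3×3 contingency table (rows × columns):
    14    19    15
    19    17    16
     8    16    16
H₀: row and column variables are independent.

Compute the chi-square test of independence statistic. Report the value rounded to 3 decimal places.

Row totals [48, 52, 40], col totals [41, 52, 47], n=140
χ² = (14−14.06)²/14.06 + (19−17.83)²/17.83 + (15−16.11)²/16.11 + (19−15.23)²/15.23 + (17−19.31)²/19.31 + (16−17.46)²/17.46 + (8−11.71)²/11.71 + (16−14.86)²/14.86 + (16−13.43)²/13.43 = 3.2452
df = 4

test statistic = 3.245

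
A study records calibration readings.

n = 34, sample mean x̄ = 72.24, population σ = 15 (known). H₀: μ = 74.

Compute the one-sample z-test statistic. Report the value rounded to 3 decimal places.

test statistic = -0.684

SE = σ/√n = 15/√34 = 2.5725
z = (x̄−μ₀)/SE = (72.24−74)/2.5725 = -0.6842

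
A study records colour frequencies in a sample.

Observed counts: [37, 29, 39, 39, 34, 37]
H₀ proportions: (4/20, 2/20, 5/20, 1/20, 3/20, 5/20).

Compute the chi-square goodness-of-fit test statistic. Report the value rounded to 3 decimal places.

n = 215; E_i = n·p_i = [43.00, 21.50, 53.75, 10.75, 32.25, 53.75]
χ² = (37−43.00)²/43.00 + (29−21.50)²/21.50 + (39−53.75)²/53.75 + (39−10.75)²/10.75 + (34−32.25)²/32.25 + (37−53.75)²/53.75 = 87.0543
df = 5

test statistic = 87.054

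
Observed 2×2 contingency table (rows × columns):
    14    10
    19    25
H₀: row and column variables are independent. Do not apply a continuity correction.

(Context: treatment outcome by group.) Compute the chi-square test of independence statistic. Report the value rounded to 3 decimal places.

test statistic = 1.427

Row totals [24, 44], col totals [33, 35], n=68
χ² = (14−11.65)²/11.65 + (10−12.35)²/12.35 + (19−21.35)²/21.35 + (25−22.65)²/22.65 = 1.4273
df = 1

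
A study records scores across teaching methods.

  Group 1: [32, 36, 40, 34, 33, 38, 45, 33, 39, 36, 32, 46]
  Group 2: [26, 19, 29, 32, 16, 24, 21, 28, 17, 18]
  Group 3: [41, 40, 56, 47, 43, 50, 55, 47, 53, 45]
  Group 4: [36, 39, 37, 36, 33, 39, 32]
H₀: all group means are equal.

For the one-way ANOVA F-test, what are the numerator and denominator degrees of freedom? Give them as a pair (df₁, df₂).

degrees of freedom = [3, 35]

k = 4 groups, N = 39 total
df = (k−1, N−k) = (4−1, 39−4) = (3, 35)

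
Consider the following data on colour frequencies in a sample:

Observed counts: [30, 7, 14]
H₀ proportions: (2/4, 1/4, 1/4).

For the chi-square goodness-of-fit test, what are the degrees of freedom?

degrees of freedom = 2

df = k − 1 = 3 − 1 = 2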